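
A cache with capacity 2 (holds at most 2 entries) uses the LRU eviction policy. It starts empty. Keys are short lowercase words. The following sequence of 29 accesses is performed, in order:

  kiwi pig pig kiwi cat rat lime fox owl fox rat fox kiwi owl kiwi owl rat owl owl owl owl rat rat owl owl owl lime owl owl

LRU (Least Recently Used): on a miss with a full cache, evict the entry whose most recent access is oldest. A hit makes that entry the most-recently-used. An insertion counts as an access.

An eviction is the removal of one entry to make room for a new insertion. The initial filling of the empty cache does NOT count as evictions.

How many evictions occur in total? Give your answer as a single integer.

Answer: 10

Derivation:
LRU simulation (capacity=2):
  1. access kiwi: MISS. Cache (LRU->MRU): [kiwi]
  2. access pig: MISS. Cache (LRU->MRU): [kiwi pig]
  3. access pig: HIT. Cache (LRU->MRU): [kiwi pig]
  4. access kiwi: HIT. Cache (LRU->MRU): [pig kiwi]
  5. access cat: MISS, evict pig. Cache (LRU->MRU): [kiwi cat]
  6. access rat: MISS, evict kiwi. Cache (LRU->MRU): [cat rat]
  7. access lime: MISS, evict cat. Cache (LRU->MRU): [rat lime]
  8. access fox: MISS, evict rat. Cache (LRU->MRU): [lime fox]
  9. access owl: MISS, evict lime. Cache (LRU->MRU): [fox owl]
  10. access fox: HIT. Cache (LRU->MRU): [owl fox]
  11. access rat: MISS, evict owl. Cache (LRU->MRU): [fox rat]
  12. access fox: HIT. Cache (LRU->MRU): [rat fox]
  13. access kiwi: MISS, evict rat. Cache (LRU->MRU): [fox kiwi]
  14. access owl: MISS, evict fox. Cache (LRU->MRU): [kiwi owl]
  15. access kiwi: HIT. Cache (LRU->MRU): [owl kiwi]
  16. access owl: HIT. Cache (LRU->MRU): [kiwi owl]
  17. access rat: MISS, evict kiwi. Cache (LRU->MRU): [owl rat]
  18. access owl: HIT. Cache (LRU->MRU): [rat owl]
  19. access owl: HIT. Cache (LRU->MRU): [rat owl]
  20. access owl: HIT. Cache (LRU->MRU): [rat owl]
  21. access owl: HIT. Cache (LRU->MRU): [rat owl]
  22. access rat: HIT. Cache (LRU->MRU): [owl rat]
  23. access rat: HIT. Cache (LRU->MRU): [owl rat]
  24. access owl: HIT. Cache (LRU->MRU): [rat owl]
  25. access owl: HIT. Cache (LRU->MRU): [rat owl]
  26. access owl: HIT. Cache (LRU->MRU): [rat owl]
  27. access lime: MISS, evict rat. Cache (LRU->MRU): [owl lime]
  28. access owl: HIT. Cache (LRU->MRU): [lime owl]
  29. access owl: HIT. Cache (LRU->MRU): [lime owl]
Total: 17 hits, 12 misses, 10 evictions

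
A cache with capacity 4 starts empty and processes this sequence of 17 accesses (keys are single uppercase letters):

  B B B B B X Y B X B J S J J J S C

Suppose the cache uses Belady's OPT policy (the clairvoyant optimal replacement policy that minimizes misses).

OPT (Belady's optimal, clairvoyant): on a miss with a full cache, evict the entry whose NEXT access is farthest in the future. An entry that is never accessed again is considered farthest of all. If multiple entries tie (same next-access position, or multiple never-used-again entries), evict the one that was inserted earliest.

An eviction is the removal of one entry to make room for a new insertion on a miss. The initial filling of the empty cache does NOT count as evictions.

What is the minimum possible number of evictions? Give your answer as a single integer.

Answer: 2

Derivation:
OPT (Belady) simulation (capacity=4):
  1. access B: MISS. Cache: [B]
  2. access B: HIT. Next use of B: step 3. Cache: [B]
  3. access B: HIT. Next use of B: step 4. Cache: [B]
  4. access B: HIT. Next use of B: step 5. Cache: [B]
  5. access B: HIT. Next use of B: step 8. Cache: [B]
  6. access X: MISS. Cache: [B X]
  7. access Y: MISS. Cache: [B X Y]
  8. access B: HIT. Next use of B: step 10. Cache: [B X Y]
  9. access X: HIT. Next use of X: never. Cache: [B X Y]
  10. access B: HIT. Next use of B: never. Cache: [B X Y]
  11. access J: MISS. Cache: [B X Y J]
  12. access S: MISS, evict B (next use: never). Cache: [X Y J S]
  13. access J: HIT. Next use of J: step 14. Cache: [X Y J S]
  14. access J: HIT. Next use of J: step 15. Cache: [X Y J S]
  15. access J: HIT. Next use of J: never. Cache: [X Y J S]
  16. access S: HIT. Next use of S: never. Cache: [X Y J S]
  17. access C: MISS, evict X (next use: never). Cache: [Y J S C]
Total: 11 hits, 6 misses, 2 evictions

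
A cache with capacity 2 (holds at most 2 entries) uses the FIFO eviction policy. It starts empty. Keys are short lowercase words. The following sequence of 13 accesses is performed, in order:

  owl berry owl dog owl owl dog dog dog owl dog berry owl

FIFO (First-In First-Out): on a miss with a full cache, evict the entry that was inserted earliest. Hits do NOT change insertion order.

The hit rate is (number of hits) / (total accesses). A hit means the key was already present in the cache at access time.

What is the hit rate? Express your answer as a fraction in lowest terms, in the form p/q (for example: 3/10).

Answer: 8/13

Derivation:
FIFO simulation (capacity=2):
  1. access owl: MISS. Cache (old->new): [owl]
  2. access berry: MISS. Cache (old->new): [owl berry]
  3. access owl: HIT. Cache (old->new): [owl berry]
  4. access dog: MISS, evict owl. Cache (old->new): [berry dog]
  5. access owl: MISS, evict berry. Cache (old->new): [dog owl]
  6. access owl: HIT. Cache (old->new): [dog owl]
  7. access dog: HIT. Cache (old->new): [dog owl]
  8. access dog: HIT. Cache (old->new): [dog owl]
  9. access dog: HIT. Cache (old->new): [dog owl]
  10. access owl: HIT. Cache (old->new): [dog owl]
  11. access dog: HIT. Cache (old->new): [dog owl]
  12. access berry: MISS, evict dog. Cache (old->new): [owl berry]
  13. access owl: HIT. Cache (old->new): [owl berry]
Total: 8 hits, 5 misses, 3 evictions

Hit rate = 8/13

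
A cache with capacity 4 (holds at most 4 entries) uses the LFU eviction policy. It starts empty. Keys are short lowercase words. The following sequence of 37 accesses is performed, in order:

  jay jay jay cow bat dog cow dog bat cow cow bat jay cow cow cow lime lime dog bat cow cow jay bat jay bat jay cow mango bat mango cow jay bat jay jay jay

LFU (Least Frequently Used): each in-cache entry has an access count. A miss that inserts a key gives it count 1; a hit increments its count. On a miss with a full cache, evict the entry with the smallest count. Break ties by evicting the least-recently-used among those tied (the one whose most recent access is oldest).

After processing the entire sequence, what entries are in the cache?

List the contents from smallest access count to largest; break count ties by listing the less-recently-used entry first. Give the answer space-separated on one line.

LFU simulation (capacity=4):
  1. access jay: MISS. Cache: [jay(c=1)]
  2. access jay: HIT, count now 2. Cache: [jay(c=2)]
  3. access jay: HIT, count now 3. Cache: [jay(c=3)]
  4. access cow: MISS. Cache: [cow(c=1) jay(c=3)]
  5. access bat: MISS. Cache: [cow(c=1) bat(c=1) jay(c=3)]
  6. access dog: MISS. Cache: [cow(c=1) bat(c=1) dog(c=1) jay(c=3)]
  7. access cow: HIT, count now 2. Cache: [bat(c=1) dog(c=1) cow(c=2) jay(c=3)]
  8. access dog: HIT, count now 2. Cache: [bat(c=1) cow(c=2) dog(c=2) jay(c=3)]
  9. access bat: HIT, count now 2. Cache: [cow(c=2) dog(c=2) bat(c=2) jay(c=3)]
  10. access cow: HIT, count now 3. Cache: [dog(c=2) bat(c=2) jay(c=3) cow(c=3)]
  11. access cow: HIT, count now 4. Cache: [dog(c=2) bat(c=2) jay(c=3) cow(c=4)]
  12. access bat: HIT, count now 3. Cache: [dog(c=2) jay(c=3) bat(c=3) cow(c=4)]
  13. access jay: HIT, count now 4. Cache: [dog(c=2) bat(c=3) cow(c=4) jay(c=4)]
  14. access cow: HIT, count now 5. Cache: [dog(c=2) bat(c=3) jay(c=4) cow(c=5)]
  15. access cow: HIT, count now 6. Cache: [dog(c=2) bat(c=3) jay(c=4) cow(c=6)]
  16. access cow: HIT, count now 7. Cache: [dog(c=2) bat(c=3) jay(c=4) cow(c=7)]
  17. access lime: MISS, evict dog(c=2). Cache: [lime(c=1) bat(c=3) jay(c=4) cow(c=7)]
  18. access lime: HIT, count now 2. Cache: [lime(c=2) bat(c=3) jay(c=4) cow(c=7)]
  19. access dog: MISS, evict lime(c=2). Cache: [dog(c=1) bat(c=3) jay(c=4) cow(c=7)]
  20. access bat: HIT, count now 4. Cache: [dog(c=1) jay(c=4) bat(c=4) cow(c=7)]
  21. access cow: HIT, count now 8. Cache: [dog(c=1) jay(c=4) bat(c=4) cow(c=8)]
  22. access cow: HIT, count now 9. Cache: [dog(c=1) jay(c=4) bat(c=4) cow(c=9)]
  23. access jay: HIT, count now 5. Cache: [dog(c=1) bat(c=4) jay(c=5) cow(c=9)]
  24. access bat: HIT, count now 5. Cache: [dog(c=1) jay(c=5) bat(c=5) cow(c=9)]
  25. access jay: HIT, count now 6. Cache: [dog(c=1) bat(c=5) jay(c=6) cow(c=9)]
  26. access bat: HIT, count now 6. Cache: [dog(c=1) jay(c=6) bat(c=6) cow(c=9)]
  27. access jay: HIT, count now 7. Cache: [dog(c=1) bat(c=6) jay(c=7) cow(c=9)]
  28. access cow: HIT, count now 10. Cache: [dog(c=1) bat(c=6) jay(c=7) cow(c=10)]
  29. access mango: MISS, evict dog(c=1). Cache: [mango(c=1) bat(c=6) jay(c=7) cow(c=10)]
  30. access bat: HIT, count now 7. Cache: [mango(c=1) jay(c=7) bat(c=7) cow(c=10)]
  31. access mango: HIT, count now 2. Cache: [mango(c=2) jay(c=7) bat(c=7) cow(c=10)]
  32. access cow: HIT, count now 11. Cache: [mango(c=2) jay(c=7) bat(c=7) cow(c=11)]
  33. access jay: HIT, count now 8. Cache: [mango(c=2) bat(c=7) jay(c=8) cow(c=11)]
  34. access bat: HIT, count now 8. Cache: [mango(c=2) jay(c=8) bat(c=8) cow(c=11)]
  35. access jay: HIT, count now 9. Cache: [mango(c=2) bat(c=8) jay(c=9) cow(c=11)]
  36. access jay: HIT, count now 10. Cache: [mango(c=2) bat(c=8) jay(c=10) cow(c=11)]
  37. access jay: HIT, count now 11. Cache: [mango(c=2) bat(c=8) cow(c=11) jay(c=11)]
Total: 30 hits, 7 misses, 3 evictions

Answer: mango bat cow jay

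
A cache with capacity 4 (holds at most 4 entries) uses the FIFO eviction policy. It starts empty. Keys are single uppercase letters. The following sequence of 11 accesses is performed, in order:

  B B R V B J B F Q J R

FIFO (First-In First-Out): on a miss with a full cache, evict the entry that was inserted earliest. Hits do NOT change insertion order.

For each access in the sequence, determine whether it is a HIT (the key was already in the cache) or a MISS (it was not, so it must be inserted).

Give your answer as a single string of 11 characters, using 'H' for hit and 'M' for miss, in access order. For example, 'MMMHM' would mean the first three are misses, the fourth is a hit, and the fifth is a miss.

Answer: MHMMHMHMMHM

Derivation:
FIFO simulation (capacity=4):
  1. access B: MISS. Cache (old->new): [B]
  2. access B: HIT. Cache (old->new): [B]
  3. access R: MISS. Cache (old->new): [B R]
  4. access V: MISS. Cache (old->new): [B R V]
  5. access B: HIT. Cache (old->new): [B R V]
  6. access J: MISS. Cache (old->new): [B R V J]
  7. access B: HIT. Cache (old->new): [B R V J]
  8. access F: MISS, evict B. Cache (old->new): [R V J F]
  9. access Q: MISS, evict R. Cache (old->new): [V J F Q]
  10. access J: HIT. Cache (old->new): [V J F Q]
  11. access R: MISS, evict V. Cache (old->new): [J F Q R]
Total: 4 hits, 7 misses, 3 evictions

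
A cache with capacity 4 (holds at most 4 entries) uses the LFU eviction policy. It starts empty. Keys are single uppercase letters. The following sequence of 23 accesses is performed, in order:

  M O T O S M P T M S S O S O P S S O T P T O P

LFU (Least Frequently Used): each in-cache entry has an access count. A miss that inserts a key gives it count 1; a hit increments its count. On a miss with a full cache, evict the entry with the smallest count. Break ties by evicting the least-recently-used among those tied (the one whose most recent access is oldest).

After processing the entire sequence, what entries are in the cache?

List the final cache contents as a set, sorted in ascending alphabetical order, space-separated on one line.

LFU simulation (capacity=4):
  1. access M: MISS. Cache: [M(c=1)]
  2. access O: MISS. Cache: [M(c=1) O(c=1)]
  3. access T: MISS. Cache: [M(c=1) O(c=1) T(c=1)]
  4. access O: HIT, count now 2. Cache: [M(c=1) T(c=1) O(c=2)]
  5. access S: MISS. Cache: [M(c=1) T(c=1) S(c=1) O(c=2)]
  6. access M: HIT, count now 2. Cache: [T(c=1) S(c=1) O(c=2) M(c=2)]
  7. access P: MISS, evict T(c=1). Cache: [S(c=1) P(c=1) O(c=2) M(c=2)]
  8. access T: MISS, evict S(c=1). Cache: [P(c=1) T(c=1) O(c=2) M(c=2)]
  9. access M: HIT, count now 3. Cache: [P(c=1) T(c=1) O(c=2) M(c=3)]
  10. access S: MISS, evict P(c=1). Cache: [T(c=1) S(c=1) O(c=2) M(c=3)]
  11. access S: HIT, count now 2. Cache: [T(c=1) O(c=2) S(c=2) M(c=3)]
  12. access O: HIT, count now 3. Cache: [T(c=1) S(c=2) M(c=3) O(c=3)]
  13. access S: HIT, count now 3. Cache: [T(c=1) M(c=3) O(c=3) S(c=3)]
  14. access O: HIT, count now 4. Cache: [T(c=1) M(c=3) S(c=3) O(c=4)]
  15. access P: MISS, evict T(c=1). Cache: [P(c=1) M(c=3) S(c=3) O(c=4)]
  16. access S: HIT, count now 4. Cache: [P(c=1) M(c=3) O(c=4) S(c=4)]
  17. access S: HIT, count now 5. Cache: [P(c=1) M(c=3) O(c=4) S(c=5)]
  18. access O: HIT, count now 5. Cache: [P(c=1) M(c=3) S(c=5) O(c=5)]
  19. access T: MISS, evict P(c=1). Cache: [T(c=1) M(c=3) S(c=5) O(c=5)]
  20. access P: MISS, evict T(c=1). Cache: [P(c=1) M(c=3) S(c=5) O(c=5)]
  21. access T: MISS, evict P(c=1). Cache: [T(c=1) M(c=3) S(c=5) O(c=5)]
  22. access O: HIT, count now 6. Cache: [T(c=1) M(c=3) S(c=5) O(c=6)]
  23. access P: MISS, evict T(c=1). Cache: [P(c=1) M(c=3) S(c=5) O(c=6)]
Total: 11 hits, 12 misses, 8 evictions

Answer: M O P S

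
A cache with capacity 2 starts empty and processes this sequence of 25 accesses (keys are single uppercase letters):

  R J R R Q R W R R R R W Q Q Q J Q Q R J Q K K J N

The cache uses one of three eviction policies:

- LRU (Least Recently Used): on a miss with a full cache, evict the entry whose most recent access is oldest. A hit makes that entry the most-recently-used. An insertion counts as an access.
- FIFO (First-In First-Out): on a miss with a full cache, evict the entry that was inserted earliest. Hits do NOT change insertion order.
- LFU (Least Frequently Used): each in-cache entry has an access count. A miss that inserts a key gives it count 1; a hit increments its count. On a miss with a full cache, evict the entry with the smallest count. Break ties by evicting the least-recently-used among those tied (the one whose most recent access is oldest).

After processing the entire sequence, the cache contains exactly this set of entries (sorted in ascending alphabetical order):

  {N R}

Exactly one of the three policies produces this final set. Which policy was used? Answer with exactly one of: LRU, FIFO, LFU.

Simulating under each policy and comparing final sets:
  LRU: final set = {J N} -> differs
  FIFO: final set = {J N} -> differs
  LFU: final set = {N R} -> MATCHES target
Only LFU produces the target set.

Answer: LFU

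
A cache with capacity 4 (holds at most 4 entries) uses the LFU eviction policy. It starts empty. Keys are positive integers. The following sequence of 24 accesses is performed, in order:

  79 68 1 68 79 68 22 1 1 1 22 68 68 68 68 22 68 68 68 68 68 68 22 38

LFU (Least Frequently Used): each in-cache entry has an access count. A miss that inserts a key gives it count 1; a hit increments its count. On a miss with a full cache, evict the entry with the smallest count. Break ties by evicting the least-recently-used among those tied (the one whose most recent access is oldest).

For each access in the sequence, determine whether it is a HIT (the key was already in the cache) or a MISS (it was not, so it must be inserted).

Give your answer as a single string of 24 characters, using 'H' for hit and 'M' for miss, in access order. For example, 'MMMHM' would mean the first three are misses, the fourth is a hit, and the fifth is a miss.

Answer: MMMHHHMHHHHHHHHHHHHHHHHM

Derivation:
LFU simulation (capacity=4):
  1. access 79: MISS. Cache: [79(c=1)]
  2. access 68: MISS. Cache: [79(c=1) 68(c=1)]
  3. access 1: MISS. Cache: [79(c=1) 68(c=1) 1(c=1)]
  4. access 68: HIT, count now 2. Cache: [79(c=1) 1(c=1) 68(c=2)]
  5. access 79: HIT, count now 2. Cache: [1(c=1) 68(c=2) 79(c=2)]
  6. access 68: HIT, count now 3. Cache: [1(c=1) 79(c=2) 68(c=3)]
  7. access 22: MISS. Cache: [1(c=1) 22(c=1) 79(c=2) 68(c=3)]
  8. access 1: HIT, count now 2. Cache: [22(c=1) 79(c=2) 1(c=2) 68(c=3)]
  9. access 1: HIT, count now 3. Cache: [22(c=1) 79(c=2) 68(c=3) 1(c=3)]
  10. access 1: HIT, count now 4. Cache: [22(c=1) 79(c=2) 68(c=3) 1(c=4)]
  11. access 22: HIT, count now 2. Cache: [79(c=2) 22(c=2) 68(c=3) 1(c=4)]
  12. access 68: HIT, count now 4. Cache: [79(c=2) 22(c=2) 1(c=4) 68(c=4)]
  13. access 68: HIT, count now 5. Cache: [79(c=2) 22(c=2) 1(c=4) 68(c=5)]
  14. access 68: HIT, count now 6. Cache: [79(c=2) 22(c=2) 1(c=4) 68(c=6)]
  15. access 68: HIT, count now 7. Cache: [79(c=2) 22(c=2) 1(c=4) 68(c=7)]
  16. access 22: HIT, count now 3. Cache: [79(c=2) 22(c=3) 1(c=4) 68(c=7)]
  17. access 68: HIT, count now 8. Cache: [79(c=2) 22(c=3) 1(c=4) 68(c=8)]
  18. access 68: HIT, count now 9. Cache: [79(c=2) 22(c=3) 1(c=4) 68(c=9)]
  19. access 68: HIT, count now 10. Cache: [79(c=2) 22(c=3) 1(c=4) 68(c=10)]
  20. access 68: HIT, count now 11. Cache: [79(c=2) 22(c=3) 1(c=4) 68(c=11)]
  21. access 68: HIT, count now 12. Cache: [79(c=2) 22(c=3) 1(c=4) 68(c=12)]
  22. access 68: HIT, count now 13. Cache: [79(c=2) 22(c=3) 1(c=4) 68(c=13)]
  23. access 22: HIT, count now 4. Cache: [79(c=2) 1(c=4) 22(c=4) 68(c=13)]
  24. access 38: MISS, evict 79(c=2). Cache: [38(c=1) 1(c=4) 22(c=4) 68(c=13)]
Total: 19 hits, 5 misses, 1 evictions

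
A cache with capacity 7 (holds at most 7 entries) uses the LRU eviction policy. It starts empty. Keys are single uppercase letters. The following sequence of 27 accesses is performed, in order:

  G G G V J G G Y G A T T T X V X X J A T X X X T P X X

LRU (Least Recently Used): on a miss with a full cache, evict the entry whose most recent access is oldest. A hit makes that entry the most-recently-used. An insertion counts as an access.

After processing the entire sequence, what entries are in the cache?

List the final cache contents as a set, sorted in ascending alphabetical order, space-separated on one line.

LRU simulation (capacity=7):
  1. access G: MISS. Cache (LRU->MRU): [G]
  2. access G: HIT. Cache (LRU->MRU): [G]
  3. access G: HIT. Cache (LRU->MRU): [G]
  4. access V: MISS. Cache (LRU->MRU): [G V]
  5. access J: MISS. Cache (LRU->MRU): [G V J]
  6. access G: HIT. Cache (LRU->MRU): [V J G]
  7. access G: HIT. Cache (LRU->MRU): [V J G]
  8. access Y: MISS. Cache (LRU->MRU): [V J G Y]
  9. access G: HIT. Cache (LRU->MRU): [V J Y G]
  10. access A: MISS. Cache (LRU->MRU): [V J Y G A]
  11. access T: MISS. Cache (LRU->MRU): [V J Y G A T]
  12. access T: HIT. Cache (LRU->MRU): [V J Y G A T]
  13. access T: HIT. Cache (LRU->MRU): [V J Y G A T]
  14. access X: MISS. Cache (LRU->MRU): [V J Y G A T X]
  15. access V: HIT. Cache (LRU->MRU): [J Y G A T X V]
  16. access X: HIT. Cache (LRU->MRU): [J Y G A T V X]
  17. access X: HIT. Cache (LRU->MRU): [J Y G A T V X]
  18. access J: HIT. Cache (LRU->MRU): [Y G A T V X J]
  19. access A: HIT. Cache (LRU->MRU): [Y G T V X J A]
  20. access T: HIT. Cache (LRU->MRU): [Y G V X J A T]
  21. access X: HIT. Cache (LRU->MRU): [Y G V J A T X]
  22. access X: HIT. Cache (LRU->MRU): [Y G V J A T X]
  23. access X: HIT. Cache (LRU->MRU): [Y G V J A T X]
  24. access T: HIT. Cache (LRU->MRU): [Y G V J A X T]
  25. access P: MISS, evict Y. Cache (LRU->MRU): [G V J A X T P]
  26. access X: HIT. Cache (LRU->MRU): [G V J A T P X]
  27. access X: HIT. Cache (LRU->MRU): [G V J A T P X]
Total: 19 hits, 8 misses, 1 evictions

Answer: A G J P T V X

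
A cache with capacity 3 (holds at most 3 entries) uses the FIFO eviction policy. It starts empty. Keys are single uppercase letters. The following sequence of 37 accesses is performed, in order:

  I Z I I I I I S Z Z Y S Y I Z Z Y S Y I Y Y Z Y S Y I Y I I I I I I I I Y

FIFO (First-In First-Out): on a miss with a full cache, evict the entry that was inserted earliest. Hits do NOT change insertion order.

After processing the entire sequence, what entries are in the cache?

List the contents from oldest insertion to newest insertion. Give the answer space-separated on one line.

FIFO simulation (capacity=3):
  1. access I: MISS. Cache (old->new): [I]
  2. access Z: MISS. Cache (old->new): [I Z]
  3. access I: HIT. Cache (old->new): [I Z]
  4. access I: HIT. Cache (old->new): [I Z]
  5. access I: HIT. Cache (old->new): [I Z]
  6. access I: HIT. Cache (old->new): [I Z]
  7. access I: HIT. Cache (old->new): [I Z]
  8. access S: MISS. Cache (old->new): [I Z S]
  9. access Z: HIT. Cache (old->new): [I Z S]
  10. access Z: HIT. Cache (old->new): [I Z S]
  11. access Y: MISS, evict I. Cache (old->new): [Z S Y]
  12. access S: HIT. Cache (old->new): [Z S Y]
  13. access Y: HIT. Cache (old->new): [Z S Y]
  14. access I: MISS, evict Z. Cache (old->new): [S Y I]
  15. access Z: MISS, evict S. Cache (old->new): [Y I Z]
  16. access Z: HIT. Cache (old->new): [Y I Z]
  17. access Y: HIT. Cache (old->new): [Y I Z]
  18. access S: MISS, evict Y. Cache (old->new): [I Z S]
  19. access Y: MISS, evict I. Cache (old->new): [Z S Y]
  20. access I: MISS, evict Z. Cache (old->new): [S Y I]
  21. access Y: HIT. Cache (old->new): [S Y I]
  22. access Y: HIT. Cache (old->new): [S Y I]
  23. access Z: MISS, evict S. Cache (old->new): [Y I Z]
  24. access Y: HIT. Cache (old->new): [Y I Z]
  25. access S: MISS, evict Y. Cache (old->new): [I Z S]
  26. access Y: MISS, evict I. Cache (old->new): [Z S Y]
  27. access I: MISS, evict Z. Cache (old->new): [S Y I]
  28. access Y: HIT. Cache (old->new): [S Y I]
  29. access I: HIT. Cache (old->new): [S Y I]
  30. access I: HIT. Cache (old->new): [S Y I]
  31. access I: HIT. Cache (old->new): [S Y I]
  32. access I: HIT. Cache (old->new): [S Y I]
  33. access I: HIT. Cache (old->new): [S Y I]
  34. access I: HIT. Cache (old->new): [S Y I]
  35. access I: HIT. Cache (old->new): [S Y I]
  36. access I: HIT. Cache (old->new): [S Y I]
  37. access Y: HIT. Cache (old->new): [S Y I]
Total: 24 hits, 13 misses, 10 evictions

Answer: S Y I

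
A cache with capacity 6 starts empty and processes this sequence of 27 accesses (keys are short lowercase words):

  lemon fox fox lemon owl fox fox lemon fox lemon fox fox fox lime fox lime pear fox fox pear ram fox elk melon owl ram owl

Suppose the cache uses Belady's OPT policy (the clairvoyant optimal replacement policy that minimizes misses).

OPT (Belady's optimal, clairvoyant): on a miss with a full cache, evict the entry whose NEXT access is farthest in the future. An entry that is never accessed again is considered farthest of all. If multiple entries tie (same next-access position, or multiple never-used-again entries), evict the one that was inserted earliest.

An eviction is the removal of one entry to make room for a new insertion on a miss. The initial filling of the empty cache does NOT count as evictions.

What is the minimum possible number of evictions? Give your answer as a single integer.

OPT (Belady) simulation (capacity=6):
  1. access lemon: MISS. Cache: [lemon]
  2. access fox: MISS. Cache: [lemon fox]
  3. access fox: HIT. Next use of fox: step 6. Cache: [lemon fox]
  4. access lemon: HIT. Next use of lemon: step 8. Cache: [lemon fox]
  5. access owl: MISS. Cache: [lemon fox owl]
  6. access fox: HIT. Next use of fox: step 7. Cache: [lemon fox owl]
  7. access fox: HIT. Next use of fox: step 9. Cache: [lemon fox owl]
  8. access lemon: HIT. Next use of lemon: step 10. Cache: [lemon fox owl]
  9. access fox: HIT. Next use of fox: step 11. Cache: [lemon fox owl]
  10. access lemon: HIT. Next use of lemon: never. Cache: [lemon fox owl]
  11. access fox: HIT. Next use of fox: step 12. Cache: [lemon fox owl]
  12. access fox: HIT. Next use of fox: step 13. Cache: [lemon fox owl]
  13. access fox: HIT. Next use of fox: step 15. Cache: [lemon fox owl]
  14. access lime: MISS. Cache: [lemon fox owl lime]
  15. access fox: HIT. Next use of fox: step 18. Cache: [lemon fox owl lime]
  16. access lime: HIT. Next use of lime: never. Cache: [lemon fox owl lime]
  17. access pear: MISS. Cache: [lemon fox owl lime pear]
  18. access fox: HIT. Next use of fox: step 19. Cache: [lemon fox owl lime pear]
  19. access fox: HIT. Next use of fox: step 22. Cache: [lemon fox owl lime pear]
  20. access pear: HIT. Next use of pear: never. Cache: [lemon fox owl lime pear]
  21. access ram: MISS. Cache: [lemon fox owl lime pear ram]
  22. access fox: HIT. Next use of fox: never. Cache: [lemon fox owl lime pear ram]
  23. access elk: MISS, evict lemon (next use: never). Cache: [fox owl lime pear ram elk]
  24. access melon: MISS, evict fox (next use: never). Cache: [owl lime pear ram elk melon]
  25. access owl: HIT. Next use of owl: step 27. Cache: [owl lime pear ram elk melon]
  26. access ram: HIT. Next use of ram: never. Cache: [owl lime pear ram elk melon]
  27. access owl: HIT. Next use of owl: never. Cache: [owl lime pear ram elk melon]
Total: 19 hits, 8 misses, 2 evictions

Answer: 2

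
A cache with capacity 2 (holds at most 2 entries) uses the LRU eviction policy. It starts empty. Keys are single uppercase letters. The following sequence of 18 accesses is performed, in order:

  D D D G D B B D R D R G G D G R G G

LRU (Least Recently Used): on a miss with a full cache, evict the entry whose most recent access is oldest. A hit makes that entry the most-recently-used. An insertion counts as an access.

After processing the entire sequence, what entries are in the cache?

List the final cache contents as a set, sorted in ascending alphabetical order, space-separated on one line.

Answer: G R

Derivation:
LRU simulation (capacity=2):
  1. access D: MISS. Cache (LRU->MRU): [D]
  2. access D: HIT. Cache (LRU->MRU): [D]
  3. access D: HIT. Cache (LRU->MRU): [D]
  4. access G: MISS. Cache (LRU->MRU): [D G]
  5. access D: HIT. Cache (LRU->MRU): [G D]
  6. access B: MISS, evict G. Cache (LRU->MRU): [D B]
  7. access B: HIT. Cache (LRU->MRU): [D B]
  8. access D: HIT. Cache (LRU->MRU): [B D]
  9. access R: MISS, evict B. Cache (LRU->MRU): [D R]
  10. access D: HIT. Cache (LRU->MRU): [R D]
  11. access R: HIT. Cache (LRU->MRU): [D R]
  12. access G: MISS, evict D. Cache (LRU->MRU): [R G]
  13. access G: HIT. Cache (LRU->MRU): [R G]
  14. access D: MISS, evict R. Cache (LRU->MRU): [G D]
  15. access G: HIT. Cache (LRU->MRU): [D G]
  16. access R: MISS, evict D. Cache (LRU->MRU): [G R]
  17. access G: HIT. Cache (LRU->MRU): [R G]
  18. access G: HIT. Cache (LRU->MRU): [R G]
Total: 11 hits, 7 misses, 5 evictions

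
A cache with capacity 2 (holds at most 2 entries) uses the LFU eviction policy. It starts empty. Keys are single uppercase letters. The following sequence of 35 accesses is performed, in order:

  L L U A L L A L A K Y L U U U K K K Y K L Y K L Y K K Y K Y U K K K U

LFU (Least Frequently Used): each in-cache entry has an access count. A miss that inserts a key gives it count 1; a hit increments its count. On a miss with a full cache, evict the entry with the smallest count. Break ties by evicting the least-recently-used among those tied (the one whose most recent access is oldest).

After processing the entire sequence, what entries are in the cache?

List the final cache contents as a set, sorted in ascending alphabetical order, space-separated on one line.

Answer: L U

Derivation:
LFU simulation (capacity=2):
  1. access L: MISS. Cache: [L(c=1)]
  2. access L: HIT, count now 2. Cache: [L(c=2)]
  3. access U: MISS. Cache: [U(c=1) L(c=2)]
  4. access A: MISS, evict U(c=1). Cache: [A(c=1) L(c=2)]
  5. access L: HIT, count now 3. Cache: [A(c=1) L(c=3)]
  6. access L: HIT, count now 4. Cache: [A(c=1) L(c=4)]
  7. access A: HIT, count now 2. Cache: [A(c=2) L(c=4)]
  8. access L: HIT, count now 5. Cache: [A(c=2) L(c=5)]
  9. access A: HIT, count now 3. Cache: [A(c=3) L(c=5)]
  10. access K: MISS, evict A(c=3). Cache: [K(c=1) L(c=5)]
  11. access Y: MISS, evict K(c=1). Cache: [Y(c=1) L(c=5)]
  12. access L: HIT, count now 6. Cache: [Y(c=1) L(c=6)]
  13. access U: MISS, evict Y(c=1). Cache: [U(c=1) L(c=6)]
  14. access U: HIT, count now 2. Cache: [U(c=2) L(c=6)]
  15. access U: HIT, count now 3. Cache: [U(c=3) L(c=6)]
  16. access K: MISS, evict U(c=3). Cache: [K(c=1) L(c=6)]
  17. access K: HIT, count now 2. Cache: [K(c=2) L(c=6)]
  18. access K: HIT, count now 3. Cache: [K(c=3) L(c=6)]
  19. access Y: MISS, evict K(c=3). Cache: [Y(c=1) L(c=6)]
  20. access K: MISS, evict Y(c=1). Cache: [K(c=1) L(c=6)]
  21. access L: HIT, count now 7. Cache: [K(c=1) L(c=7)]
  22. access Y: MISS, evict K(c=1). Cache: [Y(c=1) L(c=7)]
  23. access K: MISS, evict Y(c=1). Cache: [K(c=1) L(c=7)]
  24. access L: HIT, count now 8. Cache: [K(c=1) L(c=8)]
  25. access Y: MISS, evict K(c=1). Cache: [Y(c=1) L(c=8)]
  26. access K: MISS, evict Y(c=1). Cache: [K(c=1) L(c=8)]
  27. access K: HIT, count now 2. Cache: [K(c=2) L(c=8)]
  28. access Y: MISS, evict K(c=2). Cache: [Y(c=1) L(c=8)]
  29. access K: MISS, evict Y(c=1). Cache: [K(c=1) L(c=8)]
  30. access Y: MISS, evict K(c=1). Cache: [Y(c=1) L(c=8)]
  31. access U: MISS, evict Y(c=1). Cache: [U(c=1) L(c=8)]
  32. access K: MISS, evict U(c=1). Cache: [K(c=1) L(c=8)]
  33. access K: HIT, count now 2. Cache: [K(c=2) L(c=8)]
  34. access K: HIT, count now 3. Cache: [K(c=3) L(c=8)]
  35. access U: MISS, evict K(c=3). Cache: [U(c=1) L(c=8)]
Total: 16 hits, 19 misses, 17 evictions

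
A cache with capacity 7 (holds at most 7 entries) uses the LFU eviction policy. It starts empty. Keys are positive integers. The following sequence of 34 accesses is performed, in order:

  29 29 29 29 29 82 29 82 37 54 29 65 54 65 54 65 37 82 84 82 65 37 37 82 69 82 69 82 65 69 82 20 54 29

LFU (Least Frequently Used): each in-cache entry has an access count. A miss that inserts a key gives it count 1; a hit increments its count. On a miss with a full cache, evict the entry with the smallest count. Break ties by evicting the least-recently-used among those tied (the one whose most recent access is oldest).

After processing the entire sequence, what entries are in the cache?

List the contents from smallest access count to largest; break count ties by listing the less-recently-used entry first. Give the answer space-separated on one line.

Answer: 20 69 37 54 65 82 29

Derivation:
LFU simulation (capacity=7):
  1. access 29: MISS. Cache: [29(c=1)]
  2. access 29: HIT, count now 2. Cache: [29(c=2)]
  3. access 29: HIT, count now 3. Cache: [29(c=3)]
  4. access 29: HIT, count now 4. Cache: [29(c=4)]
  5. access 29: HIT, count now 5. Cache: [29(c=5)]
  6. access 82: MISS. Cache: [82(c=1) 29(c=5)]
  7. access 29: HIT, count now 6. Cache: [82(c=1) 29(c=6)]
  8. access 82: HIT, count now 2. Cache: [82(c=2) 29(c=6)]
  9. access 37: MISS. Cache: [37(c=1) 82(c=2) 29(c=6)]
  10. access 54: MISS. Cache: [37(c=1) 54(c=1) 82(c=2) 29(c=6)]
  11. access 29: HIT, count now 7. Cache: [37(c=1) 54(c=1) 82(c=2) 29(c=7)]
  12. access 65: MISS. Cache: [37(c=1) 54(c=1) 65(c=1) 82(c=2) 29(c=7)]
  13. access 54: HIT, count now 2. Cache: [37(c=1) 65(c=1) 82(c=2) 54(c=2) 29(c=7)]
  14. access 65: HIT, count now 2. Cache: [37(c=1) 82(c=2) 54(c=2) 65(c=2) 29(c=7)]
  15. access 54: HIT, count now 3. Cache: [37(c=1) 82(c=2) 65(c=2) 54(c=3) 29(c=7)]
  16. access 65: HIT, count now 3. Cache: [37(c=1) 82(c=2) 54(c=3) 65(c=3) 29(c=7)]
  17. access 37: HIT, count now 2. Cache: [82(c=2) 37(c=2) 54(c=3) 65(c=3) 29(c=7)]
  18. access 82: HIT, count now 3. Cache: [37(c=2) 54(c=3) 65(c=3) 82(c=3) 29(c=7)]
  19. access 84: MISS. Cache: [84(c=1) 37(c=2) 54(c=3) 65(c=3) 82(c=3) 29(c=7)]
  20. access 82: HIT, count now 4. Cache: [84(c=1) 37(c=2) 54(c=3) 65(c=3) 82(c=4) 29(c=7)]
  21. access 65: HIT, count now 4. Cache: [84(c=1) 37(c=2) 54(c=3) 82(c=4) 65(c=4) 29(c=7)]
  22. access 37: HIT, count now 3. Cache: [84(c=1) 54(c=3) 37(c=3) 82(c=4) 65(c=4) 29(c=7)]
  23. access 37: HIT, count now 4. Cache: [84(c=1) 54(c=3) 82(c=4) 65(c=4) 37(c=4) 29(c=7)]
  24. access 82: HIT, count now 5. Cache: [84(c=1) 54(c=3) 65(c=4) 37(c=4) 82(c=5) 29(c=7)]
  25. access 69: MISS. Cache: [84(c=1) 69(c=1) 54(c=3) 65(c=4) 37(c=4) 82(c=5) 29(c=7)]
  26. access 82: HIT, count now 6. Cache: [84(c=1) 69(c=1) 54(c=3) 65(c=4) 37(c=4) 82(c=6) 29(c=7)]
  27. access 69: HIT, count now 2. Cache: [84(c=1) 69(c=2) 54(c=3) 65(c=4) 37(c=4) 82(c=6) 29(c=7)]
  28. access 82: HIT, count now 7. Cache: [84(c=1) 69(c=2) 54(c=3) 65(c=4) 37(c=4) 29(c=7) 82(c=7)]
  29. access 65: HIT, count now 5. Cache: [84(c=1) 69(c=2) 54(c=3) 37(c=4) 65(c=5) 29(c=7) 82(c=7)]
  30. access 69: HIT, count now 3. Cache: [84(c=1) 54(c=3) 69(c=3) 37(c=4) 65(c=5) 29(c=7) 82(c=7)]
  31. access 82: HIT, count now 8. Cache: [84(c=1) 54(c=3) 69(c=3) 37(c=4) 65(c=5) 29(c=7) 82(c=8)]
  32. access 20: MISS, evict 84(c=1). Cache: [20(c=1) 54(c=3) 69(c=3) 37(c=4) 65(c=5) 29(c=7) 82(c=8)]
  33. access 54: HIT, count now 4. Cache: [20(c=1) 69(c=3) 37(c=4) 54(c=4) 65(c=5) 29(c=7) 82(c=8)]
  34. access 29: HIT, count now 8. Cache: [20(c=1) 69(c=3) 37(c=4) 54(c=4) 65(c=5) 82(c=8) 29(c=8)]
Total: 26 hits, 8 misses, 1 evictions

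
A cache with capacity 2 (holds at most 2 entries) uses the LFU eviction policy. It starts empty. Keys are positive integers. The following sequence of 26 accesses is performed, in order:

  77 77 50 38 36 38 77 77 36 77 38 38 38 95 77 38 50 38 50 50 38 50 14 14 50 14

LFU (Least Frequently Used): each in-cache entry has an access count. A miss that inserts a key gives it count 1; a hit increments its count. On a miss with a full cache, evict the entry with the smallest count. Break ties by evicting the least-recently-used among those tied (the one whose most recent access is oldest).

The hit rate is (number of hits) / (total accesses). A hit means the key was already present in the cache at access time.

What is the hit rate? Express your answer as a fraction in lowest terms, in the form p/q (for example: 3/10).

Answer: 9/26

Derivation:
LFU simulation (capacity=2):
  1. access 77: MISS. Cache: [77(c=1)]
  2. access 77: HIT, count now 2. Cache: [77(c=2)]
  3. access 50: MISS. Cache: [50(c=1) 77(c=2)]
  4. access 38: MISS, evict 50(c=1). Cache: [38(c=1) 77(c=2)]
  5. access 36: MISS, evict 38(c=1). Cache: [36(c=1) 77(c=2)]
  6. access 38: MISS, evict 36(c=1). Cache: [38(c=1) 77(c=2)]
  7. access 77: HIT, count now 3. Cache: [38(c=1) 77(c=3)]
  8. access 77: HIT, count now 4. Cache: [38(c=1) 77(c=4)]
  9. access 36: MISS, evict 38(c=1). Cache: [36(c=1) 77(c=4)]
  10. access 77: HIT, count now 5. Cache: [36(c=1) 77(c=5)]
  11. access 38: MISS, evict 36(c=1). Cache: [38(c=1) 77(c=5)]
  12. access 38: HIT, count now 2. Cache: [38(c=2) 77(c=5)]
  13. access 38: HIT, count now 3. Cache: [38(c=3) 77(c=5)]
  14. access 95: MISS, evict 38(c=3). Cache: [95(c=1) 77(c=5)]
  15. access 77: HIT, count now 6. Cache: [95(c=1) 77(c=6)]
  16. access 38: MISS, evict 95(c=1). Cache: [38(c=1) 77(c=6)]
  17. access 50: MISS, evict 38(c=1). Cache: [50(c=1) 77(c=6)]
  18. access 38: MISS, evict 50(c=1). Cache: [38(c=1) 77(c=6)]
  19. access 50: MISS, evict 38(c=1). Cache: [50(c=1) 77(c=6)]
  20. access 50: HIT, count now 2. Cache: [50(c=2) 77(c=6)]
  21. access 38: MISS, evict 50(c=2). Cache: [38(c=1) 77(c=6)]
  22. access 50: MISS, evict 38(c=1). Cache: [50(c=1) 77(c=6)]
  23. access 14: MISS, evict 50(c=1). Cache: [14(c=1) 77(c=6)]
  24. access 14: HIT, count now 2. Cache: [14(c=2) 77(c=6)]
  25. access 50: MISS, evict 14(c=2). Cache: [50(c=1) 77(c=6)]
  26. access 14: MISS, evict 50(c=1). Cache: [14(c=1) 77(c=6)]
Total: 9 hits, 17 misses, 15 evictions

Hit rate = 9/26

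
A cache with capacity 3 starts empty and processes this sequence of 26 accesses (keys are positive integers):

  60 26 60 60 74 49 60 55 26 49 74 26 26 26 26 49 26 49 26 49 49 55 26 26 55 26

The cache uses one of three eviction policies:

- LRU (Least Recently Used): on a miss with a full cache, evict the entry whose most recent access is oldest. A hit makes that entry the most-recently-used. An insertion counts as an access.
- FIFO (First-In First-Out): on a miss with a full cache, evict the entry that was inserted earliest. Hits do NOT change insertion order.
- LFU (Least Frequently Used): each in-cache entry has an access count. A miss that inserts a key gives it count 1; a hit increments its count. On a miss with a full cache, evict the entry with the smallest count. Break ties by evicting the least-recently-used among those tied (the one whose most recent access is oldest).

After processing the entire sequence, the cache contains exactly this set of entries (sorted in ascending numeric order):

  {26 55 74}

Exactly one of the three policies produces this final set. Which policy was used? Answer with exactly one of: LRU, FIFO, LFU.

Simulating under each policy and comparing final sets:
  LRU: final set = {26 49 55} -> differs
  FIFO: final set = {26 55 74} -> MATCHES target
  LFU: final set = {26 49 55} -> differs
Only FIFO produces the target set.

Answer: FIFO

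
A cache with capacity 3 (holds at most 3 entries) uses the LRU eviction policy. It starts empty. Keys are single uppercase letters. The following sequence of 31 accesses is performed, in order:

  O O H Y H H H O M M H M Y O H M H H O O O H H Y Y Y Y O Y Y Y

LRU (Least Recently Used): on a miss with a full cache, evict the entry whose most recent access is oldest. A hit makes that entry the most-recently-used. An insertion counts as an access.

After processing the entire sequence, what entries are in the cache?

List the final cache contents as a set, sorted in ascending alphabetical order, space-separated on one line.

LRU simulation (capacity=3):
  1. access O: MISS. Cache (LRU->MRU): [O]
  2. access O: HIT. Cache (LRU->MRU): [O]
  3. access H: MISS. Cache (LRU->MRU): [O H]
  4. access Y: MISS. Cache (LRU->MRU): [O H Y]
  5. access H: HIT. Cache (LRU->MRU): [O Y H]
  6. access H: HIT. Cache (LRU->MRU): [O Y H]
  7. access H: HIT. Cache (LRU->MRU): [O Y H]
  8. access O: HIT. Cache (LRU->MRU): [Y H O]
  9. access M: MISS, evict Y. Cache (LRU->MRU): [H O M]
  10. access M: HIT. Cache (LRU->MRU): [H O M]
  11. access H: HIT. Cache (LRU->MRU): [O M H]
  12. access M: HIT. Cache (LRU->MRU): [O H M]
  13. access Y: MISS, evict O. Cache (LRU->MRU): [H M Y]
  14. access O: MISS, evict H. Cache (LRU->MRU): [M Y O]
  15. access H: MISS, evict M. Cache (LRU->MRU): [Y O H]
  16. access M: MISS, evict Y. Cache (LRU->MRU): [O H M]
  17. access H: HIT. Cache (LRU->MRU): [O M H]
  18. access H: HIT. Cache (LRU->MRU): [O M H]
  19. access O: HIT. Cache (LRU->MRU): [M H O]
  20. access O: HIT. Cache (LRU->MRU): [M H O]
  21. access O: HIT. Cache (LRU->MRU): [M H O]
  22. access H: HIT. Cache (LRU->MRU): [M O H]
  23. access H: HIT. Cache (LRU->MRU): [M O H]
  24. access Y: MISS, evict M. Cache (LRU->MRU): [O H Y]
  25. access Y: HIT. Cache (LRU->MRU): [O H Y]
  26. access Y: HIT. Cache (LRU->MRU): [O H Y]
  27. access Y: HIT. Cache (LRU->MRU): [O H Y]
  28. access O: HIT. Cache (LRU->MRU): [H Y O]
  29. access Y: HIT. Cache (LRU->MRU): [H O Y]
  30. access Y: HIT. Cache (LRU->MRU): [H O Y]
  31. access Y: HIT. Cache (LRU->MRU): [H O Y]
Total: 22 hits, 9 misses, 6 evictions

Answer: H O Y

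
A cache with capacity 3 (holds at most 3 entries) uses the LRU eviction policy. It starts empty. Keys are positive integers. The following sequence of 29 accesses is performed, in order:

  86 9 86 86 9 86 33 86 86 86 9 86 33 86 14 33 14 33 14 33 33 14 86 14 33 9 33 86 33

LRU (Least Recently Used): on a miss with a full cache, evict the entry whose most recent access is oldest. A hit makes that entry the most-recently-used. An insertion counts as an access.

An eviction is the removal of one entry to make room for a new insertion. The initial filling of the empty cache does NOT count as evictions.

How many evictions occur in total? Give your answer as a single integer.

Answer: 3

Derivation:
LRU simulation (capacity=3):
  1. access 86: MISS. Cache (LRU->MRU): [86]
  2. access 9: MISS. Cache (LRU->MRU): [86 9]
  3. access 86: HIT. Cache (LRU->MRU): [9 86]
  4. access 86: HIT. Cache (LRU->MRU): [9 86]
  5. access 9: HIT. Cache (LRU->MRU): [86 9]
  6. access 86: HIT. Cache (LRU->MRU): [9 86]
  7. access 33: MISS. Cache (LRU->MRU): [9 86 33]
  8. access 86: HIT. Cache (LRU->MRU): [9 33 86]
  9. access 86: HIT. Cache (LRU->MRU): [9 33 86]
  10. access 86: HIT. Cache (LRU->MRU): [9 33 86]
  11. access 9: HIT. Cache (LRU->MRU): [33 86 9]
  12. access 86: HIT. Cache (LRU->MRU): [33 9 86]
  13. access 33: HIT. Cache (LRU->MRU): [9 86 33]
  14. access 86: HIT. Cache (LRU->MRU): [9 33 86]
  15. access 14: MISS, evict 9. Cache (LRU->MRU): [33 86 14]
  16. access 33: HIT. Cache (LRU->MRU): [86 14 33]
  17. access 14: HIT. Cache (LRU->MRU): [86 33 14]
  18. access 33: HIT. Cache (LRU->MRU): [86 14 33]
  19. access 14: HIT. Cache (LRU->MRU): [86 33 14]
  20. access 33: HIT. Cache (LRU->MRU): [86 14 33]
  21. access 33: HIT. Cache (LRU->MRU): [86 14 33]
  22. access 14: HIT. Cache (LRU->MRU): [86 33 14]
  23. access 86: HIT. Cache (LRU->MRU): [33 14 86]
  24. access 14: HIT. Cache (LRU->MRU): [33 86 14]
  25. access 33: HIT. Cache (LRU->MRU): [86 14 33]
  26. access 9: MISS, evict 86. Cache (LRU->MRU): [14 33 9]
  27. access 33: HIT. Cache (LRU->MRU): [14 9 33]
  28. access 86: MISS, evict 14. Cache (LRU->MRU): [9 33 86]
  29. access 33: HIT. Cache (LRU->MRU): [9 86 33]
Total: 23 hits, 6 misses, 3 evictions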